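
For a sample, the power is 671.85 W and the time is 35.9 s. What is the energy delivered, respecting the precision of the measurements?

energy delivered = 671.85 W × 35.9 s = 24119.415 J.
671.85 has 5 significant figures; 35.9 has 3.
Division/multiplication keeps the fewest: 3 significant figures.
Rounded: 2.41 × 10^4 J.

2.41 × 10^4 J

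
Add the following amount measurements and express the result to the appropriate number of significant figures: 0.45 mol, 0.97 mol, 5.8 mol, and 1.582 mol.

8.8 mol

0.45 mol + 0.97 mol + 5.8 mol + 1.582 mol = 8.802 mol.
Addition/subtraction keeps the fewest decimal places: 0.45 → 2 decimal places, 0.97 → 2 decimal places, 5.8 → 1 decimal place, 1.582 → 3 decimal places; limit is 1.
Rounded to 1 decimal place: 8.8 mol.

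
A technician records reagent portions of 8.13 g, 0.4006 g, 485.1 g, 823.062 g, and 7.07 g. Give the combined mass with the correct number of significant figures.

8.13 g + 0.4006 g + 485.1 g + 823.062 g + 7.07 g = 1323.7626 g.
Addition/subtraction keeps the fewest decimal places: 8.13 → 2 decimal places, 0.4006 → 4 decimal places, 485.1 → 1 decimal place, 823.062 → 3 decimal places, 7.07 → 2 decimal places; limit is 1.
Rounded to 1 decimal place: 1323.8 g.

1323.8 g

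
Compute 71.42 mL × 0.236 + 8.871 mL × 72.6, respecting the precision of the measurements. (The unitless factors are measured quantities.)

661 mL

71.42 × 0.236 = 16.85512 → 16.9 mL (3 s.f., last digit at the 10^-1 place).
8.871 × 72.6 = 644.0346 → 644 mL (3 s.f., last digit at the 10^0 place).
Sum: 660.88972 mL; keep the coarser place, 10^0.
Result: 661 mL.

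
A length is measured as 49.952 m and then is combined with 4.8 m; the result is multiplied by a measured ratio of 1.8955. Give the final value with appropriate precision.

104 m

49.952 m + 4.8 m = 54.752 m; the sum is limited to 1 decimal place (3 s.f.).
Carrying full precision, 54.752 × 1.8955 = 103.782416 m; 1.8955 has 5 s.f., so the result keeps min(3, 5) = 3 s.f.
Rounded to 3 significant figures: 104 m.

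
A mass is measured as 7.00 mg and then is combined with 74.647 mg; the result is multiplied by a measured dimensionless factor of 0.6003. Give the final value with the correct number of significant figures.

7.00 mg + 74.647 mg = 81.647 mg; the sum is limited to 2 decimal places (4 s.f.).
Carrying full precision, 81.647 × 0.6003 = 49.0126941 mg; 0.6003 has 4 s.f., so the result keeps min(4, 4) = 4 s.f.
Rounded to 4 significant figures: 49.01 mg.

49.01 mg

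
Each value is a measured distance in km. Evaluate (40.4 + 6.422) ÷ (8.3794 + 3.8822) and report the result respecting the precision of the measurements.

40.4 + 6.422 = 46.822, limited to 1 d.p. → 3 s.f.; 8.3794 + 3.8822 = 12.2616, limited to 4 d.p. → 6 s.f.
Carrying full precision, 46.822 ÷ 12.2616 = 3.81858811248…; keep min(3, 6) = 3 s.f.
Rounded to 3 significant figures: 3.82.

3.82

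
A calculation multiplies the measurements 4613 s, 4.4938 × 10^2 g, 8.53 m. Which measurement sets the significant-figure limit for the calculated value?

8.53 m

4613 s → 4 s.f.; 4.4938 × 10^2 g → 5 s.f.; 8.53 m → 3 s.f.
The fewest is 3 significant figures, from 8.53 m.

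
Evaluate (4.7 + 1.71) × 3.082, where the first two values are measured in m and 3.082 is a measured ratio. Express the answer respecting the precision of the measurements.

2.0 × 10^1 m

4.7 m + 1.71 m = 6.41 m; the sum is limited to 1 decimal place (2 s.f.).
Carrying full precision, 6.41 × 3.082 = 19.75562 m; 3.082 has 4 s.f., so the result keeps min(2, 4) = 2 s.f.
Rounded to 2 significant figures: 2.0 × 10^1 m.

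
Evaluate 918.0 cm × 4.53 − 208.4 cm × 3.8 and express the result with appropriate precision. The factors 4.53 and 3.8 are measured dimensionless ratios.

918.0 × 4.53 = 4158.54 → 4.16 × 10³ cm (3 s.f., last digit at the 10^1 place).
208.4 × 3.8 = 791.92 → 7.9 × 10² cm (2 s.f., last digit at the 10^1 place).
Difference: 3366.62 cm; keep the coarser place, 10^1.
Result: 3.37 × 10³ cm.

3.37 × 10³ cm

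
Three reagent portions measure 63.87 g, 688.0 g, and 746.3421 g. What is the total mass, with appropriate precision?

63.87 g + 688.0 g + 746.3421 g = 1498.2121 g.
Addition/subtraction keeps the fewest decimal places: 63.87 → 2 decimal places, 688.0 → 1 decimal place, 746.3421 → 4 decimal places; limit is 1.
Rounded to 1 decimal place: 1498.2 g.

1498.2 g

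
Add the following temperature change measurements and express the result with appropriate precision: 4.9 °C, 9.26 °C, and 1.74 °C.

15.9 °C

4.9 °C + 9.26 °C + 1.74 °C = 15.90 °C.
Addition/subtraction keeps the fewest decimal places: 4.9 → 1 decimal place, 9.26 → 2 decimal places, 1.74 → 2 decimal places; limit is 1.
Rounded to 1 decimal place: 15.9 °C.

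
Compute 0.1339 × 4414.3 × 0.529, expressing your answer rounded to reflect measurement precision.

313

0.1339 × 4414.3 × 0.529 = 312.67855333
Multiplication/division keeps the fewest significant figures: 0.1339 → 4 s.f., 4414.3 → 5 s.f., 0.529 → 3 s.f.; limit is 3.
Rounded to 3 significant figures: 313.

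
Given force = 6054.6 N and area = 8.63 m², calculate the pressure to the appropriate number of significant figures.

702 Pa

pressure = 6054.6 N ÷ 8.63 m² = 701.57589803… Pa.
6054.6 has 5 significant figures; 8.63 has 3.
Division/multiplication keeps the fewest: 3 significant figures.
Rounded: 702 Pa.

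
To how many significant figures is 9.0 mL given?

9.0: trailing zeros after a decimal point are significant.

2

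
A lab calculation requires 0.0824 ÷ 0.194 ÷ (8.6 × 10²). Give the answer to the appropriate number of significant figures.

4.9 × 10⁻⁴

0.0824 ÷ 0.194 ÷ (8.6 × 10²) = 0.000493886358187…
Multiplication/division keeps the fewest significant figures: 0.0824 → 3 s.f., 0.194 → 3 s.f., 8.6 × 10² → 2 s.f.; limit is 2.
Rounded to 2 significant figures: 4.9 × 10⁻⁴.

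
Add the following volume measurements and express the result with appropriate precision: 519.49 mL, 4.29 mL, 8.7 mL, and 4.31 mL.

519.49 mL + 4.29 mL + 8.7 mL + 4.31 mL = 536.79 mL.
Addition/subtraction keeps the fewest decimal places: 519.49 → 2 decimal places, 4.29 → 2 decimal places, 8.7 → 1 decimal place, 4.31 → 2 decimal places; limit is 1.
Rounded to 1 decimal place: 536.8 mL.

536.8 mL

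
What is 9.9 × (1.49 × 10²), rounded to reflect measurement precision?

9.9 × (1.49 × 10²) = 1475.1
Multiplication/division keeps the fewest significant figures: 9.9 → 2 s.f., 1.49 × 10² → 3 s.f.; limit is 2.
Rounded to 2 significant figures: 1.5 × 10³.

1.5 × 10³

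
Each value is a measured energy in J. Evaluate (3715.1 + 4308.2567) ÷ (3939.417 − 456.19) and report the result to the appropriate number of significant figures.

3715.1 + 4308.2567 = 8023.3567, limited to 1 d.p. → 5 s.f.; 3939.417 − 456.19 = 3483.227, limited to 2 d.p. → 6 s.f.
Carrying full precision, 8023.3567 ÷ 3483.227 = 2.30342630555…; keep min(5, 6) = 5 s.f.
Rounded to 5 significant figures: 2.3034.

2.3034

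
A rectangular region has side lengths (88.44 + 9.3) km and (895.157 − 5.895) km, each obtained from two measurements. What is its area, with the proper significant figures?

88.44 + 9.3 = 97.74, limited to 1 d.p. → 3 s.f.; 895.157 − 5.895 = 889.262, limited to 3 d.p. → 6 s.f.
Carrying full precision, 97.74 × 889.262 = 86916.46788; keep min(3, 6) = 3 s.f.
Rounded to 3 significant figures: 8.69 × 10⁴ km².

8.69 × 10⁴ km²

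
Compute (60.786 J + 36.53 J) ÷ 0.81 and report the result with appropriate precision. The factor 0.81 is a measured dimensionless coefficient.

1.2 × 10^2 J

60.786 J + 36.53 J = 97.316 J; the sum is limited to 2 decimal places (4 s.f.).
Carrying full precision, 97.316 ÷ 0.81 = 120.143209877… J; 0.81 has 2 s.f., so the result keeps min(4, 2) = 2 s.f.
Rounded to 2 significant figures: 1.2 × 10^2 J.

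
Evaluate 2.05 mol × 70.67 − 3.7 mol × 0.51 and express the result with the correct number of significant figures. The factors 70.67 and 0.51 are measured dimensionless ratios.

143 mol

2.05 × 70.67 = 144.8735 → 145 mol (3 s.f., last digit at the 10^0 place).
3.7 × 0.51 = 1.887 → 1.9 mol (2 s.f., last digit at the 10^-1 place).
Difference: 142.9865 mol; keep the coarser place, 10^0.
Result: 143 mol.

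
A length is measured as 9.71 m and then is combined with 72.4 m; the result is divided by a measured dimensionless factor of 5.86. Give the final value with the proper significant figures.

9.71 m + 72.4 m = 82.11 m; the sum is limited to 1 decimal place (3 s.f.).
Carrying full precision, 82.11 ÷ 5.86 = 14.0119453925… m; 5.86 has 3 s.f., so the result keeps min(3, 3) = 3 s.f.
Rounded to 3 significant figures: 14.0 m.

14.0 m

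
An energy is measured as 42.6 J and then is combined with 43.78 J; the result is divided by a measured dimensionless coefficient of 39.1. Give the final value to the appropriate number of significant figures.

42.6 J + 43.78 J = 86.38 J; the sum is limited to 1 decimal place (3 s.f.).
Carrying full precision, 86.38 ÷ 39.1 = 2.20920716113… J; 39.1 has 3 s.f., so the result keeps min(3, 3) = 3 s.f.
Rounded to 3 significant figures: 2.21 J.

2.21 J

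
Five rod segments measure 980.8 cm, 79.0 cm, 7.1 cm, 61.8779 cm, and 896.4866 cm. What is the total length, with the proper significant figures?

2025.3 cm

980.8 cm + 79.0 cm + 7.1 cm + 61.8779 cm + 896.4866 cm = 2025.2645 cm.
Addition/subtraction keeps the fewest decimal places: 980.8 → 1 decimal place, 79.0 → 1 decimal place, 7.1 → 1 decimal place, 61.8779 → 4 decimal places, 896.4866 → 4 decimal places; limit is 1.
Rounded to 1 decimal place: 2025.3 cm.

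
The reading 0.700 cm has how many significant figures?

0.700: leading zeros are not significant; trailing zeros after a decimal point are significant.

3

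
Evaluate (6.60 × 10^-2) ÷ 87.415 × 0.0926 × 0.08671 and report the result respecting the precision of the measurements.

6.06 × 10^-6

(6.60 × 10^-2) ÷ 87.415 × 0.0926 × 0.08671 = 0.00000606231008408…
Multiplication/division keeps the fewest significant figures: 6.60 × 10^-2 → 3 s.f., 87.415 → 5 s.f., 0.0926 → 3 s.f., 0.08671 → 4 s.f.; limit is 3.
Rounded to 3 significant figures: 6.06 × 10^-6.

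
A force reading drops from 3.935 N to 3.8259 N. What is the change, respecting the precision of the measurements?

0.109 N

3.935 N − 3.8259 N = 0.1091 N.
Addition/subtraction keeps the fewest decimal places: 3.935 → 3 decimal places, 3.8259 → 4 decimal places; limit is 3.
Rounded to 3 decimal places: 0.109 N.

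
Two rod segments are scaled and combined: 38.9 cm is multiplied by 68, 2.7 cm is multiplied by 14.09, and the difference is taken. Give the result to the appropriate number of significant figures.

38.9 × 68 = 2645.2 → 2.6 × 10³ cm (2 s.f., last digit at the 10^2 place).
2.7 × 14.09 = 38.043 → 38 cm (2 s.f., last digit at the 10^0 place).
Difference: 2607.157 cm; keep the coarser place, 10^2.
Result: 2.6 × 10³ cm.

2.6 × 10³ cm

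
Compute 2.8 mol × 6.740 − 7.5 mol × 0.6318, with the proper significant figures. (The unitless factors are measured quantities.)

2.8 × 6.740 = 18.872 → 19 mol (2 s.f., last digit at the 10^0 place).
7.5 × 0.6318 = 4.7385 → 4.7 mol (2 s.f., last digit at the 10^-1 place).
Difference: 14.1335 mol; keep the coarser place, 10^0.
Result: 14 mol.

14 mol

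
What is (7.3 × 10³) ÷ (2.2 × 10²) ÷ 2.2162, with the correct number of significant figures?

15

(7.3 × 10³) ÷ (2.2 × 10²) ÷ 2.2162 = 14.9723933678…
Multiplication/division keeps the fewest significant figures: 7.3 × 10³ → 2 s.f., 2.2 × 10² → 2 s.f., 2.2162 → 5 s.f.; limit is 2.
Rounded to 2 significant figures: 15.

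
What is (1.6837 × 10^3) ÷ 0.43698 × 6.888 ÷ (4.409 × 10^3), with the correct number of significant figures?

6.019

(1.6837 × 10^3) ÷ 0.43698 × 6.888 ÷ (4.409 × 10^3) = 6.01944140384…
Multiplication/division keeps the fewest significant figures: 1.6837 × 10^3 → 5 s.f., 0.43698 → 5 s.f., 6.888 → 4 s.f., 4.409 × 10^3 → 4 s.f.; limit is 4.
Rounded to 4 significant figures: 6.019.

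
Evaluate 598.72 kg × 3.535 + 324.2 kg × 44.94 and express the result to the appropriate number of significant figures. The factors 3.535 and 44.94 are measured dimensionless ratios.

598.72 × 3.535 = 2116.4752 → 2116 kg (4 s.f., last digit at the 10^0 place).
324.2 × 44.94 = 14569.548 → 1.457 × 10^4 kg (4 s.f., last digit at the 10^1 place).
Sum: 16686.0232 kg; keep the coarser place, 10^1.
Result: 1.669 × 10^4 kg.

1.669 × 10^4 kg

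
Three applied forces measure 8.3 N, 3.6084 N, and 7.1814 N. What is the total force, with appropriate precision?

19.1 N

8.3 N + 3.6084 N + 7.1814 N = 19.0898 N.
Addition/subtraction keeps the fewest decimal places: 8.3 → 1 decimal place, 3.6084 → 4 decimal places, 7.1814 → 4 decimal places; limit is 1.
Rounded to 1 decimal place: 19.1 N.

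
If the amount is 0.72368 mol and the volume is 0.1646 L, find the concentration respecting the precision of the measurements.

concentration = 0.72368 mol ÷ 0.1646 L = 4.39659781288… mol/L.
0.72368 has 5 significant figures; 0.1646 has 4.
Division/multiplication keeps the fewest: 4 significant figures.
Rounded: 4.397 mol/L.

4.397 mol/L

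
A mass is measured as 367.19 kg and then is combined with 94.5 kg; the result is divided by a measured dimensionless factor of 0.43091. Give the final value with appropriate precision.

367.19 kg + 94.5 kg = 461.69 kg; the sum is limited to 1 decimal place (4 s.f.).
Carrying full precision, 461.69 ÷ 0.43091 = 1071.43022905… kg; 0.43091 has 5 s.f., so the result keeps min(4, 5) = 4 s.f.
Rounded to 4 significant figures: 1071 kg.

1071 kg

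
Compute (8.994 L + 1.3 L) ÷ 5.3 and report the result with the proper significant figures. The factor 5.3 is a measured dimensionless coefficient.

8.994 L + 1.3 L = 10.294 L; the sum is limited to 1 decimal place (3 s.f.).
Carrying full precision, 10.294 ÷ 5.3 = 1.94226415094… L; 5.3 has 2 s.f., so the result keeps min(3, 2) = 2 s.f.
Rounded to 2 significant figures: 1.9 L.

1.9 L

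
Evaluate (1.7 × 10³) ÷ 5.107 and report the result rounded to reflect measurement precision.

3.3 × 10²

(1.7 × 10³) ÷ 5.107 = 332.876444096…
Multiplication/division keeps the fewest significant figures: 1.7 × 10³ → 2 s.f., 5.107 → 4 s.f.; limit is 2.
Rounded to 2 significant figures: 3.3 × 10².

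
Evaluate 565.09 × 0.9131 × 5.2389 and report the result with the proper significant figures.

2703

565.09 × 0.9131 × 5.2389 = 2703.18689591…
Multiplication/division keeps the fewest significant figures: 565.09 → 5 s.f., 0.9131 → 4 s.f., 5.2389 → 5 s.f.; limit is 4.
Rounded to 4 significant figures: 2703.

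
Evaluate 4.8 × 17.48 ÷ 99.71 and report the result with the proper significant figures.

0.84

4.8 × 17.48 ÷ 99.71 = 0.841480292849…
Multiplication/division keeps the fewest significant figures: 4.8 → 2 s.f., 17.48 → 4 s.f., 99.71 → 4 s.f.; limit is 2.
Rounded to 2 significant figures: 0.84.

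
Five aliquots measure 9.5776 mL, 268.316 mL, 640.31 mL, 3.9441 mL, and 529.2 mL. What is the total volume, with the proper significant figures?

1451.3 mL

9.5776 mL + 268.316 mL + 640.31 mL + 3.9441 mL + 529.2 mL = 1451.3477 mL.
Addition/subtraction keeps the fewest decimal places: 9.5776 → 4 decimal places, 268.316 → 3 decimal places, 640.31 → 2 decimal places, 3.9441 → 4 decimal places, 529.2 → 1 decimal place; limit is 1.
Rounded to 1 decimal place: 1451.3 mL.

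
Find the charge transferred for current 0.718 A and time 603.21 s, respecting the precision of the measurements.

charge transferred = 0.718 A × 603.21 s = 433.10478 C.
0.718 has 3 significant figures; 603.21 has 5.
Division/multiplication keeps the fewest: 3 significant figures.
Rounded: 433 C.

433 C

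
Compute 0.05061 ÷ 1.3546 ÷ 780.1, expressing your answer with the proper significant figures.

4.789 × 10⁻⁵

0.05061 ÷ 1.3546 ÷ 780.1 = 0.0000478933249007…
Multiplication/division keeps the fewest significant figures: 0.05061 → 4 s.f., 1.3546 → 5 s.f., 780.1 → 4 s.f.; limit is 4.
Rounded to 4 significant figures: 4.789 × 10⁻⁵.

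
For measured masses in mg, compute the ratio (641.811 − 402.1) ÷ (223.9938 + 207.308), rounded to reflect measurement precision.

641.811 − 402.1 = 239.711, limited to 1 d.p. → 4 s.f.; 223.9938 + 207.308 = 431.3018, limited to 3 d.p. → 6 s.f.
Carrying full precision, 239.711 ÷ 431.3018 = 0.555784835584…; keep min(4, 6) = 4 s.f.
Rounded to 4 significant figures: 0.5558.

0.5558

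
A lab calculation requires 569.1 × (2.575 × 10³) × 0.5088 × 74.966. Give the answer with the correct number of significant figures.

569.1 × (2.575 × 10³) × 0.5088 × 74.966 = 55895553.3901…
Multiplication/division keeps the fewest significant figures: 569.1 → 4 s.f., 2.575 × 10³ → 4 s.f., 0.5088 → 4 s.f., 74.966 → 5 s.f.; limit is 4.
Rounded to 4 significant figures: 5.590 × 10⁷.

5.590 × 10⁷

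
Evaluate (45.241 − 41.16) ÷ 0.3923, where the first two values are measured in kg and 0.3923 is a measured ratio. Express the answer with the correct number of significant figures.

45.241 kg − 41.16 kg = 4.081 kg; the difference is limited to 2 decimal places (3 s.f.).
Carrying full precision, 4.081 ÷ 0.3923 = 10.4027529952… kg; 0.3923 has 4 s.f., so the result keeps min(3, 4) = 3 s.f.
Rounded to 3 significant figures: 10.4 kg.

10.4 kg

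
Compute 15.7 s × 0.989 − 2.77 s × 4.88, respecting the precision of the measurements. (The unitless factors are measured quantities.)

2.0 s

15.7 × 0.989 = 15.5273 → 15.5 s (3 s.f., last digit at the 10^-1 place).
2.77 × 4.88 = 13.5176 → 13.5 s (3 s.f., last digit at the 10^-1 place).
Difference: 2.0097 s; keep the coarser place, 10^-1.
Result: 2.0 s.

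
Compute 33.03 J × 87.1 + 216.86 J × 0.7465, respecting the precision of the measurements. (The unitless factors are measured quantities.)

3.04 × 10³ J

33.03 × 87.1 = 2876.913 → 2.88 × 10³ J (3 s.f., last digit at the 10^1 place).
216.86 × 0.7465 = 161.88599 → 161.9 J (4 s.f., last digit at the 10^-1 place).
Sum: 3038.79899 J; keep the coarser place, 10^1.
Result: 3.04 × 10³ J.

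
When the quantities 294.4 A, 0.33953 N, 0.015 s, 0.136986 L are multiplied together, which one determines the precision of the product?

0.015 s

294.4 A → 4 s.f.; 0.33953 N → 5 s.f.; 0.015 s → 2 s.f.; 0.136986 L → 6 s.f.
The fewest is 2 significant figures, from 0.015 s.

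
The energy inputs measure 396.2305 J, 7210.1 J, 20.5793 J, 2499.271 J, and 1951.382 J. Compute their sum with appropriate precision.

12077.6 J

396.2305 J + 7210.1 J + 20.5793 J + 2499.271 J + 1951.382 J = 12077.5628 J.
Addition/subtraction keeps the fewest decimal places: 396.2305 → 4 decimal places, 7210.1 → 1 decimal place, 20.5793 → 4 decimal places, 2499.271 → 3 decimal places, 1951.382 → 3 decimal places; limit is 1.
Rounded to 1 decimal place: 12077.6 J.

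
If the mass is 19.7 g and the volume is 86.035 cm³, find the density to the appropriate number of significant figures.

0.229 g/cm³

density = 19.7 g ÷ 86.035 cm³ = 0.228976579299… g/cm³.
19.7 has 3 significant figures; 86.035 has 5.
Division/multiplication keeps the fewest: 3 significant figures.
Rounded: 0.229 g/cm³.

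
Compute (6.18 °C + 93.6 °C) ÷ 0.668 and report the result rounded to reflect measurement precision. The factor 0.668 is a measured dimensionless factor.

6.18 °C + 93.6 °C = 99.78 °C; the sum is limited to 1 decimal place (3 s.f.).
Carrying full precision, 99.78 ÷ 0.668 = 149.371257485… °C; 0.668 has 3 s.f., so the result keeps min(3, 3) = 3 s.f.
Rounded to 3 significant figures: 1.49 × 10² °C.

1.49 × 10² °C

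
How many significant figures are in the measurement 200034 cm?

6

200034: zeros between nonzero digits are significant.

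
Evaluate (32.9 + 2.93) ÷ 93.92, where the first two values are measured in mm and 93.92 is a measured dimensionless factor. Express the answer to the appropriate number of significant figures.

0.381 mm

32.9 mm + 2.93 mm = 35.83 mm; the sum is limited to 1 decimal place (3 s.f.).
Carrying full precision, 35.83 ÷ 93.92 = 0.381494889267… mm; 93.92 has 4 s.f., so the result keeps min(3, 4) = 3 s.f.
Rounded to 3 significant figures: 0.381 mm.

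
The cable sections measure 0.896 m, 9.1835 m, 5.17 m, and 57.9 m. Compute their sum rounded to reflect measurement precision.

0.896 m + 9.1835 m + 5.17 m + 57.9 m = 73.1495 m.
Addition/subtraction keeps the fewest decimal places: 0.896 → 3 decimal places, 9.1835 → 4 decimal places, 5.17 → 2 decimal places, 57.9 → 1 decimal place; limit is 1.
Rounded to 1 decimal place: 73.1 m.

73.1 m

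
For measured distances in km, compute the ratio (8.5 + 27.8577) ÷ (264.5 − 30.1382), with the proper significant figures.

0.155

8.5 + 27.8577 = 36.3577, limited to 1 d.p. → 3 s.f.; 264.5 − 30.1382 = 234.3618, limited to 1 d.p. → 4 s.f.
Carrying full precision, 36.3577 ÷ 234.3618 = 0.155134923866…; keep min(3, 4) = 3 s.f.
Rounded to 3 significant figures: 0.155.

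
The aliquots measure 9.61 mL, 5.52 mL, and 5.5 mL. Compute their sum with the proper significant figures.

9.61 mL + 5.52 mL + 5.5 mL = 20.63 mL.
Addition/subtraction keeps the fewest decimal places: 9.61 → 2 decimal places, 5.52 → 2 decimal places, 5.5 → 1 decimal place; limit is 1.
Rounded to 1 decimal place: 20.6 mL.

20.6 mL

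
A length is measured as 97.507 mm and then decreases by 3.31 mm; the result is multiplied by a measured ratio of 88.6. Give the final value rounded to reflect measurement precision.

8.35 × 10³ mm

97.507 mm − 3.31 mm = 94.197 mm; the difference is limited to 2 decimal places (4 s.f.).
Carrying full precision, 94.197 × 88.6 = 8345.8542 mm; 88.6 has 3 s.f., so the result keeps min(4, 3) = 3 s.f.
Rounded to 3 significant figures: 8.35 × 10³ mm.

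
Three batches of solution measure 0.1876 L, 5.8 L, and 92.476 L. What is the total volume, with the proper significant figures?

98.5 L

0.1876 L + 5.8 L + 92.476 L = 98.4636 L.
Addition/subtraction keeps the fewest decimal places: 0.1876 → 4 decimal places, 5.8 → 1 decimal place, 92.476 → 3 decimal places; limit is 1.
Rounded to 1 decimal place: 98.5 L.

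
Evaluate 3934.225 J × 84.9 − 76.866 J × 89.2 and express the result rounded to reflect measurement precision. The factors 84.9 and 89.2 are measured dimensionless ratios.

3.27 × 10⁵ J

3934.225 × 84.9 = 334015.7025 → 3.34 × 10⁵ J (3 s.f., last digit at the 10^3 place).
76.866 × 89.2 = 6856.4472 → 6.86 × 10³ J (3 s.f., last digit at the 10^1 place).
Difference: 327159.2553 J; keep the coarser place, 10^3.
Result: 3.27 × 10⁵ J.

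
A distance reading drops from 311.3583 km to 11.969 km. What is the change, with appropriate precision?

311.3583 km − 11.969 km = 299.3893 km.
Addition/subtraction keeps the fewest decimal places: 311.3583 → 4 decimal places, 11.969 → 3 decimal places; limit is 3.
Rounded to 3 decimal places: 299.389 km.

299.389 km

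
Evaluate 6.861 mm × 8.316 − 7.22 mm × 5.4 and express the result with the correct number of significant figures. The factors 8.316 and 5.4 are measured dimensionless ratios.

18 mm

6.861 × 8.316 = 57.056076 → 57.06 mm (4 s.f., last digit at the 10^-2 place).
7.22 × 5.4 = 38.988 → 39 mm (2 s.f., last digit at the 10^0 place).
Difference: 18.068076 mm; keep the coarser place, 10^0.
Result: 18 mm.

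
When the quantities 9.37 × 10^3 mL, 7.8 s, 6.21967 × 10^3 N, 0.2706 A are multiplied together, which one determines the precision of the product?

7.8 s

9.37 × 10^3 mL → 3 s.f.; 7.8 s → 2 s.f.; 6.21967 × 10^3 N → 6 s.f.; 0.2706 A → 4 s.f.
The fewest is 2 significant figures, from 7.8 s.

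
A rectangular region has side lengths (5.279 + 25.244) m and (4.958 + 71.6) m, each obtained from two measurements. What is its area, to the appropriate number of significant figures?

5.279 + 25.244 = 30.523, limited to 3 d.p. → 5 s.f.; 4.958 + 71.6 = 76.558, limited to 1 d.p. → 3 s.f.
Carrying full precision, 30.523 × 76.558 = 2336.779834; keep min(5, 3) = 3 s.f.
Rounded to 3 significant figures: 2.34 × 10³ m².

2.34 × 10³ m²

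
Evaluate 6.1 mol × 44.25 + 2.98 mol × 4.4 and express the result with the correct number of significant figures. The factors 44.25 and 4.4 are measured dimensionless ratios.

2.8 × 10² mol

6.1 × 44.25 = 269.925 → 2.7 × 10² mol (2 s.f., last digit at the 10^1 place).
2.98 × 4.4 = 13.112 → 13 mol (2 s.f., last digit at the 10^0 place).
Sum: 283.037 mol; keep the coarser place, 10^1.
Result: 2.8 × 10² mol.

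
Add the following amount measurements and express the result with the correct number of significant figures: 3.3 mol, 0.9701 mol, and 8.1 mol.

3.3 mol + 0.9701 mol + 8.1 mol = 12.3701 mol.
Addition/subtraction keeps the fewest decimal places: 3.3 → 1 decimal place, 0.9701 → 4 decimal places, 8.1 → 1 decimal place; limit is 1.
Rounded to 1 decimal place: 12.4 mol.

12.4 mol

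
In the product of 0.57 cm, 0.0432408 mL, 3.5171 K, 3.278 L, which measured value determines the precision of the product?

0.57 cm → 2 s.f.; 0.0432408 mL → 6 s.f.; 3.5171 K → 5 s.f.; 3.278 L → 4 s.f.
The fewest is 2 significant figures, from 0.57 cm.

0.57 cm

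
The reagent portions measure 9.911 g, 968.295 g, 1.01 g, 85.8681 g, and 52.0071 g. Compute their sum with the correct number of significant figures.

9.911 g + 968.295 g + 1.01 g + 85.8681 g + 52.0071 g = 1117.0912 g.
Addition/subtraction keeps the fewest decimal places: 9.911 → 3 decimal places, 968.295 → 3 decimal places, 1.01 → 2 decimal places, 85.8681 → 4 decimal places, 52.0071 → 4 decimal places; limit is 2.
Rounded to 2 decimal places: 1117.09 g.

1117.09 g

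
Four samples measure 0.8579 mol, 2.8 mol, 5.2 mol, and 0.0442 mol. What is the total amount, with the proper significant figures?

8.9 mol

0.8579 mol + 2.8 mol + 5.2 mol + 0.0442 mol = 8.9021 mol.
Addition/subtraction keeps the fewest decimal places: 0.8579 → 4 decimal places, 2.8 → 1 decimal place, 5.2 → 1 decimal place, 0.0442 → 4 decimal places; limit is 1.
Rounded to 1 decimal place: 8.9 mol.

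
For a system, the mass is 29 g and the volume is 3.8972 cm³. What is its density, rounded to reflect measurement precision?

7.4 g/cm³

density = 29 g ÷ 3.8972 cm³ = 7.44123986452… g/cm³.
29 has 2 significant figures; 3.8972 has 5.
Division/multiplication keeps the fewest: 2 significant figures.
Rounded: 7.4 g/cm³.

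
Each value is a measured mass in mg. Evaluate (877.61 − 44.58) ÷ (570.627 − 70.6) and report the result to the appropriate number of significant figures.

877.61 − 44.58 = 833.03, limited to 2 d.p. → 5 s.f.; 570.627 − 70.6 = 500.027, limited to 1 d.p. → 4 s.f.
Carrying full precision, 833.03 ÷ 500.027 = 1.66597003762…; keep min(5, 4) = 4 s.f.
Rounded to 4 significant figures: 1.666.

1.666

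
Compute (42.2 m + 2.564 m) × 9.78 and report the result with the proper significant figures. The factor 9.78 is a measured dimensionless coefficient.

438 m

42.2 m + 2.564 m = 44.764 m; the sum is limited to 1 decimal place (3 s.f.).
Carrying full precision, 44.764 × 9.78 = 437.79192 m; 9.78 has 3 s.f., so the result keeps min(3, 3) = 3 s.f.
Rounded to 3 significant figures: 438 m.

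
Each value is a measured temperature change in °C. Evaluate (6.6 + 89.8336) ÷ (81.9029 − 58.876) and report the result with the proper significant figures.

4.19

6.6 + 89.8336 = 96.4336, limited to 1 d.p. → 3 s.f.; 81.9029 − 58.876 = 23.0269, limited to 3 d.p. → 5 s.f.
Carrying full precision, 96.4336 ÷ 23.0269 = 4.18786723354…; keep min(3, 5) = 3 s.f.
Rounded to 3 significant figures: 4.19.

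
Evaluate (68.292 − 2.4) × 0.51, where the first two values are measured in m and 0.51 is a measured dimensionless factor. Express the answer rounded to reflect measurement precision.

68.292 m − 2.4 m = 65.892 m; the difference is limited to 1 decimal place (3 s.f.).
Carrying full precision, 65.892 × 0.51 = 33.60492 m; 0.51 has 2 s.f., so the result keeps min(3, 2) = 2 s.f.
Rounded to 2 significant figures: 34 m.

34 m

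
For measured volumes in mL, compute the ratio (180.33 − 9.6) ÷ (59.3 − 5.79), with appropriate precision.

180.33 − 9.6 = 170.73, limited to 1 d.p. → 4 s.f.; 59.3 − 5.79 = 53.51, limited to 1 d.p. → 3 s.f.
Carrying full precision, 170.73 ÷ 53.51 = 3.19061857597…; keep min(4, 3) = 3 s.f.
Rounded to 3 significant figures: 3.19.

3.19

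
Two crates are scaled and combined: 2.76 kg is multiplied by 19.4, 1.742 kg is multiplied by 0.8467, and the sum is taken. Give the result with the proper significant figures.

55.0 kg

2.76 × 19.4 = 53.544 → 53.5 kg (3 s.f., last digit at the 10^-1 place).
1.742 × 0.8467 = 1.4749514 → 1.475 kg (4 s.f., last digit at the 10^-3 place).
Sum: 55.0189514 kg; keep the coarser place, 10^-1.
Result: 55.0 kg.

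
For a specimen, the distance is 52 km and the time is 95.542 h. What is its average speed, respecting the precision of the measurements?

0.54 km/h

average speed = 52 km ÷ 95.542 h = 0.54426325595… km/h.
52 has 2 significant figures; 95.542 has 5.
Division/multiplication keeps the fewest: 2 significant figures.
Rounded: 0.54 km/h.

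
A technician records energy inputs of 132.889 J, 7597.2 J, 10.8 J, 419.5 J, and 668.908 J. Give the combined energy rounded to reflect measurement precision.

132.889 J + 7597.2 J + 10.8 J + 419.5 J + 668.908 J = 8829.297 J.
Addition/subtraction keeps the fewest decimal places: 132.889 → 3 decimal places, 7597.2 → 1 decimal place, 10.8 → 1 decimal place, 419.5 → 1 decimal place, 668.908 → 3 decimal places; limit is 1.
Rounded to 1 decimal place: 8829.3 J.

8829.3 J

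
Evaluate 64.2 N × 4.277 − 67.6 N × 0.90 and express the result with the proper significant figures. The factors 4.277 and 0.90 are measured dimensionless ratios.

214 N

64.2 × 4.277 = 274.5834 → 275 N (3 s.f., last digit at the 10^0 place).
67.6 × 0.90 = 60.84 → 61 N (2 s.f., last digit at the 10^0 place).
Difference: 213.7434 N; keep the coarser place, 10^0.
Result: 214 N.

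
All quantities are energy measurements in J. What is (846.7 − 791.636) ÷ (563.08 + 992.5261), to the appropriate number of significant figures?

3.54 × 10^-2

846.7 − 791.636 = 55.064, limited to 1 d.p. → 3 s.f.; 563.08 + 992.5261 = 1555.6061, limited to 2 d.p. → 6 s.f.
Carrying full precision, 55.064 ÷ 1555.6061 = 0.0353971355602…; keep min(3, 6) = 3 s.f.
Rounded to 3 significant figures: 3.54 × 10^-2.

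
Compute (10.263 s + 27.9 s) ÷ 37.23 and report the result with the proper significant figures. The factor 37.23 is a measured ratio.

1.03 s

10.263 s + 27.9 s = 38.163 s; the sum is limited to 1 decimal place (3 s.f.).
Carrying full precision, 38.163 ÷ 37.23 = 1.02506043513… s; 37.23 has 4 s.f., so the result keeps min(3, 4) = 3 s.f.
Rounded to 3 significant figures: 1.03 s.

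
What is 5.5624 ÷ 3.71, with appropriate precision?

1.50

5.5624 ÷ 3.71 = 1.49929919137…
Multiplication/division keeps the fewest significant figures: 5.5624 → 5 s.f., 3.71 → 3 s.f.; limit is 3.
Rounded to 3 significant figures: 1.50.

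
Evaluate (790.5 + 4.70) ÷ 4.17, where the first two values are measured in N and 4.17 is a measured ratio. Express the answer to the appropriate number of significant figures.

1.91 × 10^2 N

790.5 N + 4.70 N = 795.20 N; the sum is limited to 1 decimal place (4 s.f.).
Carrying full precision, 795.20 ÷ 4.17 = 190.695443645… N; 4.17 has 3 s.f., so the result keeps min(4, 3) = 3 s.f.
Rounded to 3 significant figures: 1.91 × 10^2 N.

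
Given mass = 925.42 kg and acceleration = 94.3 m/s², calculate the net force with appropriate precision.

net force = 925.42 kg × 94.3 m/s² = 87267.106 N.
925.42 has 5 significant figures; 94.3 has 3.
Division/multiplication keeps the fewest: 3 significant figures.
Rounded: 8.73 × 10⁴ N.

8.73 × 10⁴ N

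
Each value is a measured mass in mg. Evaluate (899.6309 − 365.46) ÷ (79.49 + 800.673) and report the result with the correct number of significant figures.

899.6309 − 365.46 = 534.1709, limited to 2 d.p. → 5 s.f.; 79.49 + 800.673 = 880.163, limited to 2 d.p. → 5 s.f.
Carrying full precision, 534.1709 ÷ 880.163 = 0.606899971937…; keep min(5, 5) = 5 s.f.
Rounded to 5 significant figures: 0.60690.

0.60690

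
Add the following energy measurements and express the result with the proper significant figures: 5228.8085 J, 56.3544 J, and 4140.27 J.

5228.8085 J + 56.3544 J + 4140.27 J = 9425.4329 J.
Addition/subtraction keeps the fewest decimal places: 5228.8085 → 4 decimal places, 56.3544 → 4 decimal places, 4140.27 → 2 decimal places; limit is 2.
Rounded to 2 decimal places: 9.42543 × 10³ J.

9.42543 × 10³ J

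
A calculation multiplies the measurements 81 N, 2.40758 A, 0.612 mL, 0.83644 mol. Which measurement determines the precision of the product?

81 N

81 N → 2 s.f.; 2.40758 A → 6 s.f.; 0.612 mL → 3 s.f.; 0.83644 mol → 5 s.f.
The fewest is 2 significant figures, from 81 N.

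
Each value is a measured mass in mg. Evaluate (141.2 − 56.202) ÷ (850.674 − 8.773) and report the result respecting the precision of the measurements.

0.101

141.2 − 56.202 = 84.998, limited to 1 d.p. → 3 s.f.; 850.674 − 8.773 = 841.901, limited to 3 d.p. → 6 s.f.
Carrying full precision, 84.998 ÷ 841.901 = 0.100959614016…; keep min(3, 6) = 3 s.f.
Rounded to 3 significant figures: 0.101.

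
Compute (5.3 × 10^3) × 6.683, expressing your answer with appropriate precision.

3.5 × 10^4

(5.3 × 10^3) × 6.683 = 35419.9
Multiplication/division keeps the fewest significant figures: 5.3 × 10^3 → 2 s.f., 6.683 → 4 s.f.; limit is 2.
Rounded to 2 significant figures: 3.5 × 10^4.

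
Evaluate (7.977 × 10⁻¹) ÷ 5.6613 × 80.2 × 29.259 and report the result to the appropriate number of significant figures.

331

(7.977 × 10⁻¹) ÷ 5.6613 × 80.2 × 29.259 = 330.641429506…
Multiplication/division keeps the fewest significant figures: 7.977 × 10⁻¹ → 4 s.f., 5.6613 → 5 s.f., 80.2 → 3 s.f., 29.259 → 5 s.f.; limit is 3.
Rounded to 3 significant figures: 331.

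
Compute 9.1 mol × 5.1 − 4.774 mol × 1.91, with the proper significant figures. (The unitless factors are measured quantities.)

37 mol

9.1 × 5.1 = 46.41 → 46 mol (2 s.f., last digit at the 10^0 place).
4.774 × 1.91 = 9.11834 → 9.12 mol (3 s.f., last digit at the 10^-2 place).
Difference: 37.29166 mol; keep the coarser place, 10^0.
Result: 37 mol.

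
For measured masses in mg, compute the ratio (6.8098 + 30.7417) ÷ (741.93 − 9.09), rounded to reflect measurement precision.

6.8098 + 30.7417 = 37.5515, limited to 4 d.p. → 6 s.f.; 741.93 − 9.09 = 732.84, limited to 2 d.p. → 5 s.f.
Carrying full precision, 37.5515 ÷ 732.84 = 0.0512410621691…; keep min(6, 5) = 5 s.f.
Rounded to 5 significant figures: 0.051241.

0.051241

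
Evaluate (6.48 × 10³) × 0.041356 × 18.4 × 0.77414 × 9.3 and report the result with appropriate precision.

3.6 × 10⁴

(6.48 × 10³) × 0.041356 × 18.4 × 0.77414 × 9.3 = 35500.446245…
Multiplication/division keeps the fewest significant figures: 6.48 × 10³ → 3 s.f., 0.041356 → 5 s.f., 18.4 → 3 s.f., 0.77414 → 5 s.f., 9.3 → 2 s.f.; limit is 2.
Rounded to 2 significant figures: 3.6 × 10⁴.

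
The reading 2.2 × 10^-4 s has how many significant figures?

2

2.2 × 10^-4: in scientific notation every digit of the coefficient is significant.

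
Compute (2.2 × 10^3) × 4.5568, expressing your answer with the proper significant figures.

1.0 × 10^4

(2.2 × 10^3) × 4.5568 = 10024.96
Multiplication/division keeps the fewest significant figures: 2.2 × 10^3 → 2 s.f., 4.5568 → 5 s.f.; limit is 2.
Rounded to 2 significant figures: 1.0 × 10^4.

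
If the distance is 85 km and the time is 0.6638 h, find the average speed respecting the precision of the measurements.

average speed = 85 km ÷ 0.6638 h = 128.050617656… km/h.
85 has 2 significant figures; 0.6638 has 4.
Division/multiplication keeps the fewest: 2 significant figures.
Rounded: 1.3 × 10^2 km/h.

1.3 × 10^2 km/h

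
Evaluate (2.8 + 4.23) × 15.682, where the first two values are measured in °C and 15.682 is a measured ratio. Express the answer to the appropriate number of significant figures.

2.8 °C + 4.23 °C = 7.03 °C; the sum is limited to 1 decimal place (2 s.f.).
Carrying full precision, 7.03 × 15.682 = 110.24446 °C; 15.682 has 5 s.f., so the result keeps min(2, 5) = 2 s.f.
Rounded to 2 significant figures: 1.1 × 10² °C.

1.1 × 10² °C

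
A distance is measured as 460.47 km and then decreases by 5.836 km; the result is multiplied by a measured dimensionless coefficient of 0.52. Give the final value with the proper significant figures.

460.47 km − 5.836 km = 454.634 km; the difference is limited to 2 decimal places (5 s.f.).
Carrying full precision, 454.634 × 0.52 = 236.40968 km; 0.52 has 2 s.f., so the result keeps min(5, 2) = 2 s.f.
Rounded to 2 significant figures: 2.4 × 10^2 km.

2.4 × 10^2 km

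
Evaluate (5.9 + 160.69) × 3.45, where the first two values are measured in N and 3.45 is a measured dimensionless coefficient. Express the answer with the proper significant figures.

575 N

5.9 N + 160.69 N = 166.59 N; the sum is limited to 1 decimal place (4 s.f.).
Carrying full precision, 166.59 × 3.45 = 574.7355 N; 3.45 has 3 s.f., so the result keeps min(4, 3) = 3 s.f.
Rounded to 3 significant figures: 575 N.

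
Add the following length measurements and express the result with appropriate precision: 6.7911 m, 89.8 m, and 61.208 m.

6.7911 m + 89.8 m + 61.208 m = 157.7991 m.
Addition/subtraction keeps the fewest decimal places: 6.7911 → 4 decimal places, 89.8 → 1 decimal place, 61.208 → 3 decimal places; limit is 1.
Rounded to 1 decimal place: 157.8 m.

157.8 m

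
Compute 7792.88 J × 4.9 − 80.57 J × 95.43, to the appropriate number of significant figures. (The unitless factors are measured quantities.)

3.0 × 10^4 J

7792.88 × 4.9 = 38185.112 → 3.8 × 10^4 J (2 s.f., last digit at the 10^3 place).
80.57 × 95.43 = 7688.7951 → 7689 J (4 s.f., last digit at the 10^0 place).
Difference: 30496.3169 J; keep the coarser place, 10^3.
Result: 3.0 × 10^4 J.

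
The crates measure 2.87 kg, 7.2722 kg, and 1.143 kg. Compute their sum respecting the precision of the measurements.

2.87 kg + 7.2722 kg + 1.143 kg = 11.2852 kg.
Addition/subtraction keeps the fewest decimal places: 2.87 → 2 decimal places, 7.2722 → 4 decimal places, 1.143 → 3 decimal places; limit is 2.
Rounded to 2 decimal places: 11.29 kg.

11.29 kg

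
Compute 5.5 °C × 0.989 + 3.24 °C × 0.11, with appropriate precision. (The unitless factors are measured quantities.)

5.8 °C

5.5 × 0.989 = 5.4395 → 5.4 °C (2 s.f., last digit at the 10^-1 place).
3.24 × 0.11 = 0.3564 → 0.36 °C (2 s.f., last digit at the 10^-2 place).
Sum: 5.7959 °C; keep the coarser place, 10^-1.
Result: 5.8 °C.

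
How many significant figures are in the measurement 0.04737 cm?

0.04737: leading zeros are not significant.

4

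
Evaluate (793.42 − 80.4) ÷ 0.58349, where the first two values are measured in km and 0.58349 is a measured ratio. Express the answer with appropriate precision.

793.42 km − 80.4 km = 713.02 km; the difference is limited to 1 decimal place (4 s.f.).
Carrying full precision, 713.02 ÷ 0.58349 = 1221.99180791… km; 0.58349 has 5 s.f., so the result keeps min(4, 5) = 4 s.f.
Rounded to 4 significant figures: 1.222 × 10³ km.

1.222 × 10³ km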